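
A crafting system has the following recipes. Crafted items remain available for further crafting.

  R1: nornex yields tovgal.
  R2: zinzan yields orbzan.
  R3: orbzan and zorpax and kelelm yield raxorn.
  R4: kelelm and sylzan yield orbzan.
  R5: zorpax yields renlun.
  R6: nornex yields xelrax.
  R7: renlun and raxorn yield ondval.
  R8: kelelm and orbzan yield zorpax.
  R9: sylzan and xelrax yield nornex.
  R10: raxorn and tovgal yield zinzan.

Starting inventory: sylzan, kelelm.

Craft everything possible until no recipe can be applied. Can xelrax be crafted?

xelrax would need nornex (R6), but nornex is never obtained.

No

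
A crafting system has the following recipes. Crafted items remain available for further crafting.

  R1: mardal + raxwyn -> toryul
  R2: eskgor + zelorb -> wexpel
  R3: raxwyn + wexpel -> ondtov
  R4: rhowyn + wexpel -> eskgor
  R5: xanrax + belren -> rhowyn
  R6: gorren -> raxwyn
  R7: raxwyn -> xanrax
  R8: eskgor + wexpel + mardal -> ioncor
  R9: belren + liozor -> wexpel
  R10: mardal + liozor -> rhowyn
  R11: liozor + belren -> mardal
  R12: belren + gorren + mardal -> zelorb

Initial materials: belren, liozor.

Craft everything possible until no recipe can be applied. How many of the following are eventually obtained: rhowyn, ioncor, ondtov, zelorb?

2

Using R9, belren and liozor make wexpel.
Using R11, liozor and belren make mardal.
mardal + liozor -> rhowyn (R10).
rhowyn + wexpel -> eskgor (R4).
Using R8, eskgor, wexpel, and mardal make ioncor.
rhowyn: reached.
ioncor: reached.
ondtov would need raxwyn and wexpel (R3), but raxwyn is never obtained.
zelorb would need belren, gorren, and mardal (R12), but gorren is never obtained.
Reached: rhowyn and ioncor — 2 of the 4.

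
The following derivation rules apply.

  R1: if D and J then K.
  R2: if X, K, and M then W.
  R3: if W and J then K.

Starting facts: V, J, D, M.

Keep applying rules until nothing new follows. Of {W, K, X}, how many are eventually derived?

1

From D and J, R1 gives K.
W would need X, K, and M (R2), but X is never established.
K: reached.
No rule produces X, and it is not given.
Reached: K — 1 of the 3.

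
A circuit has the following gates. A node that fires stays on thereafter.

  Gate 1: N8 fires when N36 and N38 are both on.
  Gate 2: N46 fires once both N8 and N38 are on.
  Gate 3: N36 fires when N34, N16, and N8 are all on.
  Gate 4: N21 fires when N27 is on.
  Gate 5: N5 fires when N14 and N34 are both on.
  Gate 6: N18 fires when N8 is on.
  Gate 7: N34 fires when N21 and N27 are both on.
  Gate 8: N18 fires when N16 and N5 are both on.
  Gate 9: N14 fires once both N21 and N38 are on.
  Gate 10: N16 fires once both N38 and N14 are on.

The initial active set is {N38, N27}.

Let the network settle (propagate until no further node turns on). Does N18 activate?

Yes

Gate 4: N27 on → N21 on.
Gate 9: N21 and N38 on → N14 on.
N21 and N27 are on, so N34 fires (Gate 7).
Gate 5: N14 and N34 on → N5 on.
N38 and N14 are on, so N16 fires (Gate 10).
N16 and N5 are on, so N18 fires (Gate 8).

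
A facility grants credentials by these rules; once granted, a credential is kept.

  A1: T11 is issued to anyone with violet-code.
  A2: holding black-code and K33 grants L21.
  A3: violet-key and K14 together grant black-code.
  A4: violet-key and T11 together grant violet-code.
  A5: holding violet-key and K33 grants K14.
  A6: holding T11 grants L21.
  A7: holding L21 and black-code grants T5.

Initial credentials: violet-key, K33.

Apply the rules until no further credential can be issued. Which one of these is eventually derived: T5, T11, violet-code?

Holding violet-key and K33 grants K14 (A5).
Holding violet-key and K14 grants black-code (A3).
Holding black-code and K33 grants L21 (A2).
Holding L21 and black-code grants T5 (A7).
T11 would need violet-code (A1), but violet-code is never granted. violet-code would need violet-key and T11 (A4), but T11 is never granted.

T5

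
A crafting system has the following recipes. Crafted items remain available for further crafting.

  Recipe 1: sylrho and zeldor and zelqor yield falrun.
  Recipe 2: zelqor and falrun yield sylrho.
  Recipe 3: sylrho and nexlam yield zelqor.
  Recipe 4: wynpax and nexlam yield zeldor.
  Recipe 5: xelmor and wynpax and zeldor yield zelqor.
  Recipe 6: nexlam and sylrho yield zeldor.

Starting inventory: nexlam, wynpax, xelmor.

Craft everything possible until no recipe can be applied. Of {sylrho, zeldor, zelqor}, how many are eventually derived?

Using Recipe 4, wynpax and nexlam make zeldor.
Using Recipe 5, xelmor, wynpax, and zeldor make zelqor.
sylrho would need zelqor and falrun (Recipe 2), but falrun is never obtained.
zeldor: reached.
zelqor: reached.
Reached: zeldor and zelqor — 2 of the 3.

2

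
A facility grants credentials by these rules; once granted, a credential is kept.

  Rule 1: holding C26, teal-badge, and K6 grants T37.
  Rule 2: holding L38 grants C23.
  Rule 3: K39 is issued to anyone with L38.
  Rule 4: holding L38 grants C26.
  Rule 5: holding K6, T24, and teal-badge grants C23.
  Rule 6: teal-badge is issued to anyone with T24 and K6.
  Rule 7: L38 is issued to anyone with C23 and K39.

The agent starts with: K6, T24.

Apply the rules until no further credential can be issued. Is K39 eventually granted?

No

K39 would need L38 (Rule 3), but L38 is never granted.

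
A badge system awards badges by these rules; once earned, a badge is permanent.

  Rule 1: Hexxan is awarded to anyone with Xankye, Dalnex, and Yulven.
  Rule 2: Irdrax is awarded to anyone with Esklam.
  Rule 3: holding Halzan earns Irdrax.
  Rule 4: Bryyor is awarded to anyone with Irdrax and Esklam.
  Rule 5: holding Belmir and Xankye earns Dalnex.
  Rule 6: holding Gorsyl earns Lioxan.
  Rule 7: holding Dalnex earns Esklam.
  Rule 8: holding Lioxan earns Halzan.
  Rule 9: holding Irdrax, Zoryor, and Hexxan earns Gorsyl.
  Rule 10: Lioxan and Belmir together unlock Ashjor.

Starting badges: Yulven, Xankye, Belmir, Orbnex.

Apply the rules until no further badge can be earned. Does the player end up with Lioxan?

No

Lioxan would need Gorsyl (Rule 6), but Gorsyl is never earned.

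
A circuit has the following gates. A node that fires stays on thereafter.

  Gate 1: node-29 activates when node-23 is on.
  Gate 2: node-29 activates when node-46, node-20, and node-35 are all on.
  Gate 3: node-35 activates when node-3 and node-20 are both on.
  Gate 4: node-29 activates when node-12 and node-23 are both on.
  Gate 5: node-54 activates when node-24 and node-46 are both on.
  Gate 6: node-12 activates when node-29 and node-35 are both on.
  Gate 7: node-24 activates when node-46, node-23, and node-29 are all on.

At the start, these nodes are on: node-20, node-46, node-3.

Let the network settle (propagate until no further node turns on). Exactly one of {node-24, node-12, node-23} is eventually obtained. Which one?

node-12

node-3 and node-20 are on, so node-35 activates (Gate 3).
Gate 2: node-46, node-20, and node-35 on → node-29 on.
node-29 and node-35 are on, so node-12 activates (Gate 6).
node-24 would need node-46, node-23, and node-29 (Gate 7), but node-23 never turns on. No rule produces node-23, and it is not given.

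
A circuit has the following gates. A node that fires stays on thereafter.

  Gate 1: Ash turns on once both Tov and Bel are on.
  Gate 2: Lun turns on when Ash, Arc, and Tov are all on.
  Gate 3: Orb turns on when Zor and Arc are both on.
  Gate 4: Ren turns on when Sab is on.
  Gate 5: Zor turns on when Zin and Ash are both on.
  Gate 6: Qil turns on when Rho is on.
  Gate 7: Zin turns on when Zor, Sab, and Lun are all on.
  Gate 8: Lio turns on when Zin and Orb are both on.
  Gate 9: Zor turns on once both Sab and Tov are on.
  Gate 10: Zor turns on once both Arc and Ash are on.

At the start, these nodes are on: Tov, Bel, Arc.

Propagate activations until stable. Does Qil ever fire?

Qil would need Rho (Gate 6), but Rho never turns on.

No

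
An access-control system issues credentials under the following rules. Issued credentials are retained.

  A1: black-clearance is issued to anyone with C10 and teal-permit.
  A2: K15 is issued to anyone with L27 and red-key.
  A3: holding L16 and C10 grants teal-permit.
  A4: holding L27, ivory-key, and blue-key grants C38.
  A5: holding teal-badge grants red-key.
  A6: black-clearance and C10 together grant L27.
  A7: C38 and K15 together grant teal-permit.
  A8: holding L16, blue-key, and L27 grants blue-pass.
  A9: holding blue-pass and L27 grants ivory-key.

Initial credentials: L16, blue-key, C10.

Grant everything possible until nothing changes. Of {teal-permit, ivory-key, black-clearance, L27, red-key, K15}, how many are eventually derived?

4

Holding L16 and C10 grants teal-permit (A3).
Holding C10 and teal-permit grants black-clearance (A1).
Holding black-clearance and C10 grants L27 (A6).
Holding L16, blue-key, and L27 grants blue-pass (A8).
Holding blue-pass and L27 grants ivory-key (A9).
teal-permit: reached.
ivory-key: reached.
black-clearance: reached.
L27: reached.
red-key would need teal-badge (A5), but teal-badge is never granted.
K15 would need L27 and red-key (A2), but red-key is never granted.
Reached: teal-permit, ivory-key, black-clearance, and L27 — 4 of the 6.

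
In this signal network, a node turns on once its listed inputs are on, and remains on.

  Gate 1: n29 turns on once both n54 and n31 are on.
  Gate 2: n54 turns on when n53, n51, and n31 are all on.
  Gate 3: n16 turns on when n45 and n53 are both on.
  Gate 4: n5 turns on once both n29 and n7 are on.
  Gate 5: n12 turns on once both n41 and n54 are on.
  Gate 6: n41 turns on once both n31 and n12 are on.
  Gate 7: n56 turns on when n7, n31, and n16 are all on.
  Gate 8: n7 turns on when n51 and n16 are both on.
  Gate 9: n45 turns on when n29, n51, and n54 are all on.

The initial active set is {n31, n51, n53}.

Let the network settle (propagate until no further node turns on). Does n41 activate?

n41 would need n31 and n12 (Gate 6), but n12 never turns on.

No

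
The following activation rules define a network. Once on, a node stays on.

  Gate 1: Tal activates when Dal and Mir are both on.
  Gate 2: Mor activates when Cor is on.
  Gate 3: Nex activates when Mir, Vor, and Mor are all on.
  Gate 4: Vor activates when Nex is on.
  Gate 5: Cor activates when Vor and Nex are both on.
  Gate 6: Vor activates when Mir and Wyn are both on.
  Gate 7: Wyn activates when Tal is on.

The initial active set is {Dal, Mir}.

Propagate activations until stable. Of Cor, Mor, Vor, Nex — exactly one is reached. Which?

Dal and Mir are on, so Tal activates (Gate 1).
Gate 7: Tal on → Wyn on.
Gate 6: Mir and Wyn on → Vor on.
Mor would need Cor (Gate 2), but Cor never turns on. Nex would need Mir, Vor, and Mor (Gate 3), but Mor never turns on. Cor would need Vor and Nex (Gate 5), but Nex never turns on.

Vor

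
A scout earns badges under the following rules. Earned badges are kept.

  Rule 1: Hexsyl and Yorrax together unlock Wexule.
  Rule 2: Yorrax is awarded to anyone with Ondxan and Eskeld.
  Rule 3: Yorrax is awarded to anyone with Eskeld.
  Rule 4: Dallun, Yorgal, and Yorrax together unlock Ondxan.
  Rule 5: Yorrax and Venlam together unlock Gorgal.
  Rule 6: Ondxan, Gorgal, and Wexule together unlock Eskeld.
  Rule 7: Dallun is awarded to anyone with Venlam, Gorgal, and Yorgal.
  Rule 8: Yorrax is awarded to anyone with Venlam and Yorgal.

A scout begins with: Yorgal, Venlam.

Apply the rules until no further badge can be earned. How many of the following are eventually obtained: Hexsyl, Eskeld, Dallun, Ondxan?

With Venlam and Yorgal, Yorrax is earned (Rule 8).
With Yorrax and Venlam, Gorgal is earned (Rule 5).
With Venlam, Gorgal, and Yorgal, Dallun is earned (Rule 7).
With Dallun, Yorgal, and Yorrax, Ondxan is earned (Rule 4).
No rule produces Hexsyl, and it is not given.
Eskeld would need Ondxan, Gorgal, and Wexule (Rule 6), but Wexule is never earned.
Dallun: reached.
Ondxan: reached.
Reached: Dallun and Ondxan — 2 of the 4.

2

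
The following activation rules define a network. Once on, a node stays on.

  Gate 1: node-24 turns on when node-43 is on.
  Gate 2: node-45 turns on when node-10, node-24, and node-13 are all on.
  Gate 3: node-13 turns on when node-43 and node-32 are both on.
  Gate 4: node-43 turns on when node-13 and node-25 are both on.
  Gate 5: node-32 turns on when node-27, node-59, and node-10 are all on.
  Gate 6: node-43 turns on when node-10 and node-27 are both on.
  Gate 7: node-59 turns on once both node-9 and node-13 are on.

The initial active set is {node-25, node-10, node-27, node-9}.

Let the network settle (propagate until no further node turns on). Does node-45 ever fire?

No

node-45 would need node-10, node-24, and node-13 (Gate 2), but node-13 never turns on.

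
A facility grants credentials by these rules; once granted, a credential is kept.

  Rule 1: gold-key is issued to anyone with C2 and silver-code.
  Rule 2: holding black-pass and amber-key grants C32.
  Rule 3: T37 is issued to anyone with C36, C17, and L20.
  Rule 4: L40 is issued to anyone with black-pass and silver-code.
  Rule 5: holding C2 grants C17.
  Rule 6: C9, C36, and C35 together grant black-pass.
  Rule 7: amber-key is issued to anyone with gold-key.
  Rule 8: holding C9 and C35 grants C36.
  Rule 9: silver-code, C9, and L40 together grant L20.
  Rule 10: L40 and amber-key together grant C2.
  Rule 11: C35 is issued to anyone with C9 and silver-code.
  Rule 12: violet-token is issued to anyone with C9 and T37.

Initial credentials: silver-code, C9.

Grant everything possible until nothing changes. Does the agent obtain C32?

No

C32 would need black-pass and amber-key (Rule 2), but amber-key is never granted.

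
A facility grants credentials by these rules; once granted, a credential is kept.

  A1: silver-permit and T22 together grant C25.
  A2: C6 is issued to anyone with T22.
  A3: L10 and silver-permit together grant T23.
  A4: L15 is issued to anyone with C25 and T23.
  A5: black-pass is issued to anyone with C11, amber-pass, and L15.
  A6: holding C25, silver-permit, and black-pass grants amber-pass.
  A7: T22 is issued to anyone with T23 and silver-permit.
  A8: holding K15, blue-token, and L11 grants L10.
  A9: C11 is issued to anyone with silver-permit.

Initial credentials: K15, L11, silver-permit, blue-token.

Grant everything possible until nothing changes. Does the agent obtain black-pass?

black-pass would need C11, amber-pass, and L15 (A5), but amber-pass is never granted.

No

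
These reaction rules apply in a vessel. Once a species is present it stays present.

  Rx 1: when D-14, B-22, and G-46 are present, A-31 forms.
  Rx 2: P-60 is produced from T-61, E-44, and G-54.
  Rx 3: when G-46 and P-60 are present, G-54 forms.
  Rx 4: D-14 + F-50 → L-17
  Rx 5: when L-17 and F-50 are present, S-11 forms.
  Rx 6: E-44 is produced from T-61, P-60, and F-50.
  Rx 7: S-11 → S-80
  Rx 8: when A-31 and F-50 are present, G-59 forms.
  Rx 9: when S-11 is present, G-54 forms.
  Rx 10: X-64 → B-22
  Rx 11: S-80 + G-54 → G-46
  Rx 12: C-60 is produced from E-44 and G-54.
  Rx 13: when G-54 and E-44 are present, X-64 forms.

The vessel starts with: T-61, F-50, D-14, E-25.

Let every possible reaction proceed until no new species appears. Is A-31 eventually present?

No

A-31 would need D-14, B-22, and G-46 (Rx 1), but B-22 never forms.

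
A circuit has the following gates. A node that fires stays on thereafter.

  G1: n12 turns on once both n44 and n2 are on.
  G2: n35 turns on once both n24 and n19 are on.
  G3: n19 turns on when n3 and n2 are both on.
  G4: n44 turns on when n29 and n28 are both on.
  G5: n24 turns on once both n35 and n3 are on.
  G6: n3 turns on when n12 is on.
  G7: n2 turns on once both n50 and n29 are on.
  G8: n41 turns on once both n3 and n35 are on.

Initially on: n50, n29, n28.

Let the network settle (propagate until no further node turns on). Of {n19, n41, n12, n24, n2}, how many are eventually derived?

n50 and n29 are on, so n2 turns on (G7).
n29 and n28 are on, so n44 turns on (G4).
n44 and n2 are on, so n12 turns on (G1).
n12 is on, so n3 turns on (G6).
n3 and n2 are on, so n19 turns on (G3).
n19: reached.
n41 would need n3 and n35 (G8), but n35 never turns on.
n12: reached.
n24 would need n35 and n3 (G5), but n35 never turns on.
n2: reached.
Reached: n19, n12, and n2 — 3 of the 5.

3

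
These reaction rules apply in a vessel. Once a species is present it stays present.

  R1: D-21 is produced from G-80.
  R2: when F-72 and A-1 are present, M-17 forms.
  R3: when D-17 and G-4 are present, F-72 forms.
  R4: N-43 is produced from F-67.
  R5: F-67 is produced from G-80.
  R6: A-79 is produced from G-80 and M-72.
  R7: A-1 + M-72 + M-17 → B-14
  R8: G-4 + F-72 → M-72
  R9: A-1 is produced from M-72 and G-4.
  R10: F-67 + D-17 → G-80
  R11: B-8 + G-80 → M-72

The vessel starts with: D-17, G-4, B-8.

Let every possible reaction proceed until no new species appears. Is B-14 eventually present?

Yes

D-17 and G-4 present → F-72 forms (R3).
G-4 and F-72 present → M-72 forms (R8).
M-72 and G-4 present → A-1 forms (R9).
F-72 and A-1 present → M-17 forms (R2).
A-1, M-72, and M-17 present → B-14 forms (R7).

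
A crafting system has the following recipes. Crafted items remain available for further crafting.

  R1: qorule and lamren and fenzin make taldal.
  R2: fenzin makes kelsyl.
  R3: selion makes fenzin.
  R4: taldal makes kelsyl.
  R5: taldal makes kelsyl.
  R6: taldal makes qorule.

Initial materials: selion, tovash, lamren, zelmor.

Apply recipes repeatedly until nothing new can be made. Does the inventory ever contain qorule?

qorule would need taldal (R6), but taldal is never obtained.

No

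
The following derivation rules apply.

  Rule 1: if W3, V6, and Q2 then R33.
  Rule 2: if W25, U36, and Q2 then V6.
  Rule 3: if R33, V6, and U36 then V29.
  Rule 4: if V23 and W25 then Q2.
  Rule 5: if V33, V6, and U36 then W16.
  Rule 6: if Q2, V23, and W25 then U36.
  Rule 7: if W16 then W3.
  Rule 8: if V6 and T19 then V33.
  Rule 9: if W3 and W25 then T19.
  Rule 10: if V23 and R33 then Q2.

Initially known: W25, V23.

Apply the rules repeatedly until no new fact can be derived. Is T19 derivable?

No

T19 would need W3 and W25 (Rule 9), but W3 is never established.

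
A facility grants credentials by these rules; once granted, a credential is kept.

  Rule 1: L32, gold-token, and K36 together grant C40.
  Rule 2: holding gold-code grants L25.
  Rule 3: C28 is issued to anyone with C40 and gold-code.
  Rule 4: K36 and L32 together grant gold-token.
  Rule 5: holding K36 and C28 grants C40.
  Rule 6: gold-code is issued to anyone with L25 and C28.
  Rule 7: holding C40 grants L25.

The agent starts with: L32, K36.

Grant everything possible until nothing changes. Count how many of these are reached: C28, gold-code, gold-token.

1

Holding K36 and L32 grants gold-token (Rule 4).
C28 would need C40 and gold-code (Rule 3), but gold-code is never granted.
gold-code would need L25 and C28 (Rule 6), but C28 is never granted.
gold-token: reached.
Reached: gold-token — 1 of the 3.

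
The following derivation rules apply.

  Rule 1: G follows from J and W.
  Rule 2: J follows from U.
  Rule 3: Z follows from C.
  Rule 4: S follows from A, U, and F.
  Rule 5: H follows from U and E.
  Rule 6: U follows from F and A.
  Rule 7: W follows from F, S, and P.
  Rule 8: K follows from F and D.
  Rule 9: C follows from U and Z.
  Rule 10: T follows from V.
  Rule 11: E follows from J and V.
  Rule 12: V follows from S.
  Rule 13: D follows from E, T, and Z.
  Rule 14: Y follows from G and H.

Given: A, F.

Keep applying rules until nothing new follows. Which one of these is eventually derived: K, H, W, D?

F and A hold, so U follows (Rule 6).
From A, U, and F, Rule 4 gives S.
U holds, so J follows (Rule 2).
From S, Rule 12 gives V.
J and V hold, so E follows (Rule 11).
U and E hold, so H follows (Rule 5).
K would need F and D (Rule 8), but D is never established. D would need E, T, and Z (Rule 13), but Z is never established. W would need F, S, and P (Rule 7), but P is never established.

H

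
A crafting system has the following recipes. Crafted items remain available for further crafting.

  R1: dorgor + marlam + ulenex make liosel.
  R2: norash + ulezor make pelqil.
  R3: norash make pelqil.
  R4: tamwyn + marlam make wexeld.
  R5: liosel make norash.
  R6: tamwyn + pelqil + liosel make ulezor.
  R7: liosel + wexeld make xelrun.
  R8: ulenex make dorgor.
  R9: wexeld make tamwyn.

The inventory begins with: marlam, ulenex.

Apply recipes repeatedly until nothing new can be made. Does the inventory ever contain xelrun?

xelrun would need liosel and wexeld (R7), but wexeld is never obtained.

No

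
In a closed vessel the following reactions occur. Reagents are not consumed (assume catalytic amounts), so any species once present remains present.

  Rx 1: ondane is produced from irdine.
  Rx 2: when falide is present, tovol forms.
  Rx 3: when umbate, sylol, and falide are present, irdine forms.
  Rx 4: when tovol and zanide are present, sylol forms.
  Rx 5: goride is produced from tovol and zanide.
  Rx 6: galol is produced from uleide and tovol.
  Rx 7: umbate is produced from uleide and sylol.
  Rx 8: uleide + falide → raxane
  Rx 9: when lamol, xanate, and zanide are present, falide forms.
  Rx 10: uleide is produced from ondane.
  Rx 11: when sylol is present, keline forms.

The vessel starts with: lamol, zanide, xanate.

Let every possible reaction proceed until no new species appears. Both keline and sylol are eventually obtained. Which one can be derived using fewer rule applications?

sylol

sylol: lamol, xanate, and zanide present → falide forms (Rx 9). falide present → tovol forms (Rx 2). tovol and zanide present → sylol forms (Rx 4). [3 rule applications]
keline: lamol, xanate, and zanide present → falide forms (Rx 9). falide present → tovol forms (Rx 2). tovol and zanide present → sylol forms (Rx 4). sylol present → keline forms (Rx 11). [4 rule applications]
sylol needs fewer.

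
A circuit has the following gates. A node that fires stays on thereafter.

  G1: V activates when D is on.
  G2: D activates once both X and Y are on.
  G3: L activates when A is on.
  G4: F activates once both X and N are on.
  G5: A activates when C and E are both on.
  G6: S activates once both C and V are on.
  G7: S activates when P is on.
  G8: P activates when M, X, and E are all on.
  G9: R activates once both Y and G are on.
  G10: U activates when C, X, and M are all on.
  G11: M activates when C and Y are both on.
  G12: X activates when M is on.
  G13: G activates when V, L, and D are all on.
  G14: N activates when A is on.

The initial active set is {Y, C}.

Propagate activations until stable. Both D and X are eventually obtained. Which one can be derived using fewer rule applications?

X

X: C and Y are on, so M activates (G11). G12: M on → X on. [2 rule applications]
D: C and Y are on, so M activates (G11). M is on, so X activates (G12). X and Y are on, so D activates (G2). [3 rule applications]
X needs fewer.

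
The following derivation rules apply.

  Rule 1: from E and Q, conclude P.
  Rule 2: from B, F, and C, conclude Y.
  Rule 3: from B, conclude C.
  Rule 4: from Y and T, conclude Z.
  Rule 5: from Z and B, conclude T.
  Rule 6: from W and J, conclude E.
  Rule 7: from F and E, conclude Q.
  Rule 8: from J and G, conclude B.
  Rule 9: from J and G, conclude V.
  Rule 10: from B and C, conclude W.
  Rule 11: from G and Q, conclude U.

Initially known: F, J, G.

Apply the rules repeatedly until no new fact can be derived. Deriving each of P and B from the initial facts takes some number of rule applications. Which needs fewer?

B: From J and G, Rule 8 gives B. [1 rule application]
P: From J and G, Rule 8 gives B. B holds, so C follows (Rule 3). B and C hold, so W follows (Rule 10). W and J hold, so E follows (Rule 6). From F and E, Rule 7 gives Q. From E and Q, Rule 1 gives P. [6 rule applications]
B needs fewer.

B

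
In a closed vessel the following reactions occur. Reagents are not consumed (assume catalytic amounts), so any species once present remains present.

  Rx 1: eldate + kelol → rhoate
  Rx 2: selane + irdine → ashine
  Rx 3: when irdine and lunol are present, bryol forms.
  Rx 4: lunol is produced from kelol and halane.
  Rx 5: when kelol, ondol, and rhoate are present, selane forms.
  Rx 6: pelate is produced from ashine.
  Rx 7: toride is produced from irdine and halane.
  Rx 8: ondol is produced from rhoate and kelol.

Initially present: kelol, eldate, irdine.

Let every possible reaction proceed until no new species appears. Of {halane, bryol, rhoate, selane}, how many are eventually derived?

eldate and kelol present → rhoate forms (Rx 1).
rhoate and kelol present → ondol forms (Rx 8).
kelol, ondol, and rhoate present → selane forms (Rx 5).
No rule produces halane, and it is not given.
bryol would need irdine and lunol (Rx 3), but lunol never forms.
rhoate: reached.
selane: reached.
Reached: rhoate and selane — 2 of the 4.

2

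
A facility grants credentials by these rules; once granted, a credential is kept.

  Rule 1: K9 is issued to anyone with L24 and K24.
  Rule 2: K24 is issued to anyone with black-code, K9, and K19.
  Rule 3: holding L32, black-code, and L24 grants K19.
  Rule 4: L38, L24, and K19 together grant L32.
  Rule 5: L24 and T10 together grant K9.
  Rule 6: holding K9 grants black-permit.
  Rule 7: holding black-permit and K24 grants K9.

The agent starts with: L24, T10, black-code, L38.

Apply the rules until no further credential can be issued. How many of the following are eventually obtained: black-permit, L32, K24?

Holding L24 and T10 grants K9 (Rule 5).
Holding K9 grants black-permit (Rule 6).
black-permit: reached.
L32 would need L38, L24, and K19 (Rule 4), but K19 is never granted.
K24 would need black-code, K9, and K19 (Rule 2), but K19 is never granted.
Reached: black-permit — 1 of the 3.

1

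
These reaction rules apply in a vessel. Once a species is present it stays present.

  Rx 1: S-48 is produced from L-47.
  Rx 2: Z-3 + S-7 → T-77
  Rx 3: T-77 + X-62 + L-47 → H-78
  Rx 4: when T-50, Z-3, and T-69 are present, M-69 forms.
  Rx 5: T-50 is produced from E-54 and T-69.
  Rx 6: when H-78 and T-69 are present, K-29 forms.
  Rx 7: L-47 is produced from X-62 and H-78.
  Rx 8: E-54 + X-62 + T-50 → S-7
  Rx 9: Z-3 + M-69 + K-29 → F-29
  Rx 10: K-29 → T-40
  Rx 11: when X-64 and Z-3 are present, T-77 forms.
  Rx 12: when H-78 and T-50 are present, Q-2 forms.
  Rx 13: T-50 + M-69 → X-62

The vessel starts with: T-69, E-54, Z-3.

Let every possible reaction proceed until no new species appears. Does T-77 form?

Yes

E-54 and T-69 present → T-50 forms (Rx 5).
T-50, Z-3, and T-69 present → M-69 forms (Rx 4).
T-50 and M-69 present → X-62 forms (Rx 13).
E-54, X-62, and T-50 present → S-7 forms (Rx 8).
Z-3 and S-7 present → T-77 forms (Rx 2).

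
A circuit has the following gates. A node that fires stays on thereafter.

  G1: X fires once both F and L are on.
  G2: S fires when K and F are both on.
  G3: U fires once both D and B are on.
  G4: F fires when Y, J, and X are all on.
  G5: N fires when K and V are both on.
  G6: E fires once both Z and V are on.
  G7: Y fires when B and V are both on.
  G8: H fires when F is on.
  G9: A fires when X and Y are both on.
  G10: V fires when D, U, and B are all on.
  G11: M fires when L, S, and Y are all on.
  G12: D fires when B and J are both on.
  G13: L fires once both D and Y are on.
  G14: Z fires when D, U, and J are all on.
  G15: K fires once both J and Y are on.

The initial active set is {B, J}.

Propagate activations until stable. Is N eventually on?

Yes

B and J are on, so D fires (G12).
D and B are on, so U fires (G3).
D, U, and B are on, so V fires (G10).
B and V are on, so Y fires (G7).
J and Y are on, so K fires (G15).
G5: K and V on → N on.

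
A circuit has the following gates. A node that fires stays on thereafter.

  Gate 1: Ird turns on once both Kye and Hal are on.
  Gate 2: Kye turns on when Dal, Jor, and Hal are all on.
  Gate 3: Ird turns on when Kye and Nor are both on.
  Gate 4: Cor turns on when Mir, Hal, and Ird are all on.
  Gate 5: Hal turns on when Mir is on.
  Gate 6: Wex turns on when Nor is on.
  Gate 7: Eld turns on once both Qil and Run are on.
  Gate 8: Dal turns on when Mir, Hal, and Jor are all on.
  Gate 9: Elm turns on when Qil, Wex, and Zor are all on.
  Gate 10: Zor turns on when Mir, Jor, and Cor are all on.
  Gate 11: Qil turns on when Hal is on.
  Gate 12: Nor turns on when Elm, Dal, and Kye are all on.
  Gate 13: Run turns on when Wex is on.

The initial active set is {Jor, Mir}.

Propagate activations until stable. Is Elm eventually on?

No

Elm would need Qil, Wex, and Zor (Gate 9), but Wex never turns on.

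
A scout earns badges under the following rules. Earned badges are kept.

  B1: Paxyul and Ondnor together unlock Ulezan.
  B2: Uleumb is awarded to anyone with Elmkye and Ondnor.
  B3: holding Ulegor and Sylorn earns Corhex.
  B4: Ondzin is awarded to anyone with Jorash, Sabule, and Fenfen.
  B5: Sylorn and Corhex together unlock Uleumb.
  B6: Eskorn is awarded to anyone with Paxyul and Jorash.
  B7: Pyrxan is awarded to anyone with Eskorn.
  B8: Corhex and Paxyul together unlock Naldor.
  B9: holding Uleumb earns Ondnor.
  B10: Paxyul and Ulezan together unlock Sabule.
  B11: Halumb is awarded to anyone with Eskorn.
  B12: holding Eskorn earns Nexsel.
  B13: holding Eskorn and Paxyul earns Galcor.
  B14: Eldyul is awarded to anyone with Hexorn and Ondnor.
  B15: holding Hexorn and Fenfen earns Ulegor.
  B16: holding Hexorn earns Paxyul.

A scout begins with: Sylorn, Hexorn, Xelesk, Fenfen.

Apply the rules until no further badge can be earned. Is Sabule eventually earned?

With Hexorn and Fenfen, Ulegor is earned (B15).
With Hexorn, Paxyul is earned (B16).
With Ulegor and Sylorn, Corhex is earned (B3).
With Sylorn and Corhex, Uleumb is earned (B5).
With Uleumb, Ondnor is earned (B9).
With Paxyul and Ondnor, Ulezan is earned (B1).
With Paxyul and Ulezan, Sabule is earned (B10).

Yes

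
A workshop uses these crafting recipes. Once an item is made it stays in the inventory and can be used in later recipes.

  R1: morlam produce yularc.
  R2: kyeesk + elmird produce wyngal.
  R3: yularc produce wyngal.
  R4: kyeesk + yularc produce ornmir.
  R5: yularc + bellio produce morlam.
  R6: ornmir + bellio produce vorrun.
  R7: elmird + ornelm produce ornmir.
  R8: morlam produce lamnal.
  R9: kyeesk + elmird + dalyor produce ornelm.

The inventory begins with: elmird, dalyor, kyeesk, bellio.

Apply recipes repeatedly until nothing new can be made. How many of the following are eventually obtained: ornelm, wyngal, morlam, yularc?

Using R9, kyeesk, elmird, and dalyor make ornelm.
Using R2, kyeesk and elmird make wyngal.
ornelm: reached.
wyngal: reached.
morlam would need yularc and bellio (R5), but yularc is never obtained.
yularc would need morlam (R1), but morlam is never obtained.
Reached: ornelm and wyngal — 2 of the 4.

2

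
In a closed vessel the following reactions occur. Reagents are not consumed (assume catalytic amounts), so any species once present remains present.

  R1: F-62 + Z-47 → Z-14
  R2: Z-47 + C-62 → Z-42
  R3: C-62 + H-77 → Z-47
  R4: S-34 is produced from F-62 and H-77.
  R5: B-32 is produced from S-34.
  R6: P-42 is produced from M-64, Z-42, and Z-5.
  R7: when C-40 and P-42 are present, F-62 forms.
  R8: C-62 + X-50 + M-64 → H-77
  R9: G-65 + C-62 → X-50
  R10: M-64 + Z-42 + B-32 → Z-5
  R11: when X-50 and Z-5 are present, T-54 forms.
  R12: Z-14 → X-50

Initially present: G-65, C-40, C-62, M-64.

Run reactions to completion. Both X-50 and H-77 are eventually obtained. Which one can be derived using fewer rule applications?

X-50

X-50: G-65 and C-62 present → X-50 forms (R9). [1 rule application]
H-77: G-65 and C-62 present → X-50 forms (R9). C-62, X-50, and M-64 present → H-77 forms (R8). [2 rule applications]
X-50 needs fewer.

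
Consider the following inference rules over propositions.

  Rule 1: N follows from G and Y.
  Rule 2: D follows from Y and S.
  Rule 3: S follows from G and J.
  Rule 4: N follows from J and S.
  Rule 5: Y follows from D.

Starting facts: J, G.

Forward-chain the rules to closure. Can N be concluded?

From G and J, Rule 3 gives S.
J and S hold, so N follows (Rule 4).

Yes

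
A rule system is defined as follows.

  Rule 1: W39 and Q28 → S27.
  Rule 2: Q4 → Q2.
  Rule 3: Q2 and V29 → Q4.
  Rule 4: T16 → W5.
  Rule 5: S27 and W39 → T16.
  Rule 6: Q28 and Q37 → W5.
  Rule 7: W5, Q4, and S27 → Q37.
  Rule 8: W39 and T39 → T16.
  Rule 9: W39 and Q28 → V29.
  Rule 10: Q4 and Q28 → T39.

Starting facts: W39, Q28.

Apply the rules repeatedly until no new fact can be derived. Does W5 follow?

W39 and Q28 hold, so S27 follows (Rule 1).
S27 and W39 hold, so T16 follows (Rule 5).
T16 holds, so W5 follows (Rule 4).

Yes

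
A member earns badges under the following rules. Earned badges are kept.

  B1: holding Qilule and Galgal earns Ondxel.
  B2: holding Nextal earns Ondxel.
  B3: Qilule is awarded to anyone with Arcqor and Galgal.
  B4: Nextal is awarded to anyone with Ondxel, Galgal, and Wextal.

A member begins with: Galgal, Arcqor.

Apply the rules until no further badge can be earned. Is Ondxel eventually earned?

Yes

With Arcqor and Galgal, Qilule is earned (B3).
With Qilule and Galgal, Ondxel is earned (B1).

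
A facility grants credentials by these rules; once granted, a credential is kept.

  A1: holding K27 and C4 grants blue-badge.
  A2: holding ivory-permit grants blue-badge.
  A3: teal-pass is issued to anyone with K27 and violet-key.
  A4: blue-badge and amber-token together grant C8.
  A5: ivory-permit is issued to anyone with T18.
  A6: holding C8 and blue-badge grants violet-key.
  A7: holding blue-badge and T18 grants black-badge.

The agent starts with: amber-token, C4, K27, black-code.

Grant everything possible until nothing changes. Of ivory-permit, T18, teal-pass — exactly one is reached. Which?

Holding K27 and C4 grants blue-badge (A1).
Holding blue-badge and amber-token grants C8 (A4).
Holding C8 and blue-badge grants violet-key (A6).
Holding K27 and violet-key grants teal-pass (A3).
No rule produces T18, and it is not given. ivory-permit would need T18 (A5), but T18 is never granted.

teal-pass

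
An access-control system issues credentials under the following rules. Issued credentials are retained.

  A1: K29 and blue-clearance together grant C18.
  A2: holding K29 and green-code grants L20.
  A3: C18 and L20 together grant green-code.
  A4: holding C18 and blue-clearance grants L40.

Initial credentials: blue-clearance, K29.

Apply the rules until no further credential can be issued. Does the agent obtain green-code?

No

green-code would need C18 and L20 (A3), but L20 is never granted.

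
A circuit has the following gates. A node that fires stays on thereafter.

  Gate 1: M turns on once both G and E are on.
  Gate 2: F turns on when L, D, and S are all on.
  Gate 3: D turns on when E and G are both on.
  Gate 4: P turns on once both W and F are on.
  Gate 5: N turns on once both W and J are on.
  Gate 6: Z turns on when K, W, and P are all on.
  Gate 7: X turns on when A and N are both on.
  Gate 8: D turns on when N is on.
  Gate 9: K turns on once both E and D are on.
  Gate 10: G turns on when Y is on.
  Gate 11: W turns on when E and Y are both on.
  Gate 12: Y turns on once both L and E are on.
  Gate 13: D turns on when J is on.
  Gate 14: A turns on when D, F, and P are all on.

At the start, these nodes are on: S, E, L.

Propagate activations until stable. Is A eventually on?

Gate 12: L and E on → Y on.
Gate 11: E and Y on → W on.
Gate 10: Y on → G on.
Gate 3: E and G on → D on.
Gate 2: L, D, and S on → F on.
W and F are on, so P turns on (Gate 4).
D, F, and P are on, so A turns on (Gate 14).

Yes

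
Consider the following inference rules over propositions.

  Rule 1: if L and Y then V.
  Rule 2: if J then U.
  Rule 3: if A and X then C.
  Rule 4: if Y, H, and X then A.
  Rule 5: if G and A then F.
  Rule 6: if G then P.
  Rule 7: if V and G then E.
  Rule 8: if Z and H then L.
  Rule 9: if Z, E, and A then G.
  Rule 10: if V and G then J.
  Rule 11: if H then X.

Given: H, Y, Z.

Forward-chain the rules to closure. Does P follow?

No

P would need G (Rule 6), but G is never established.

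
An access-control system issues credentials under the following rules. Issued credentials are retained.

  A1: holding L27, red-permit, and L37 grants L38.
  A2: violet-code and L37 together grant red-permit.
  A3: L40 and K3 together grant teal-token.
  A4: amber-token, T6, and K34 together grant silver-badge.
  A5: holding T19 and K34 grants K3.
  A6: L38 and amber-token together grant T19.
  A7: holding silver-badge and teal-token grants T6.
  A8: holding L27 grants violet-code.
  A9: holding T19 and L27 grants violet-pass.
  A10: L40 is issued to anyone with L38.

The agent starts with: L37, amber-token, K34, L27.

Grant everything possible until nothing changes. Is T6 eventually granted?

T6 would need silver-badge and teal-token (A7), but silver-badge is never granted.

No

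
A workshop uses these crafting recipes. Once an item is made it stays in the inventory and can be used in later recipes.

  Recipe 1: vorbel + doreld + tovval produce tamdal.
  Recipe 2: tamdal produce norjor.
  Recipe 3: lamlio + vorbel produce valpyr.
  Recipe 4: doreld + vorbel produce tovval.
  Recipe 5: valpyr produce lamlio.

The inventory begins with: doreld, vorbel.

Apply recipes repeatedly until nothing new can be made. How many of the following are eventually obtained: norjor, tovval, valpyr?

2

doreld + vorbel → tovval (Recipe 4).
Using Recipe 1, vorbel, doreld, and tovval make tamdal.
Using Recipe 2, tamdal makes norjor.
norjor: reached.
tovval: reached.
valpyr would need lamlio and vorbel (Recipe 3), but lamlio is never obtained.
Reached: norjor and tovval — 2 of the 3.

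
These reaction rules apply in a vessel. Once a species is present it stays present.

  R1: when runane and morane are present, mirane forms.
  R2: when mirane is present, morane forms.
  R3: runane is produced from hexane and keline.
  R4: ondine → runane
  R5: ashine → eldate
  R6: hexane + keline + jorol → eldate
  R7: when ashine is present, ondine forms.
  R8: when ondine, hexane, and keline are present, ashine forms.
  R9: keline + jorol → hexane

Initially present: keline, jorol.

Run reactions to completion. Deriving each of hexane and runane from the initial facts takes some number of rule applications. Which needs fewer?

hexane

hexane: keline and jorol present → hexane forms (R9). [1 rule application]
runane: keline and jorol present → hexane forms (R9). hexane and keline present → runane forms (R3). [2 rule applications]
hexane needs fewer.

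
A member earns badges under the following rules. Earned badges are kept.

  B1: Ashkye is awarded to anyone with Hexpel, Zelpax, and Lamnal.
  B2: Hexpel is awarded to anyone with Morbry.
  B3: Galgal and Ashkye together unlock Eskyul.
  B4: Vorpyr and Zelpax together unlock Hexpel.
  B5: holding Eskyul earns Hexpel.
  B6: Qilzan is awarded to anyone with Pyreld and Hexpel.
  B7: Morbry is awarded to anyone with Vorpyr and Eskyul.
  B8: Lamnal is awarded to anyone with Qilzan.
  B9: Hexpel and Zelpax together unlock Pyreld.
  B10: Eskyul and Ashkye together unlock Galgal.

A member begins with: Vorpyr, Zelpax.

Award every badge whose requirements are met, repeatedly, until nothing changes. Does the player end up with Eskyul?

Eskyul would need Galgal and Ashkye (B3), but Galgal is never earned.

No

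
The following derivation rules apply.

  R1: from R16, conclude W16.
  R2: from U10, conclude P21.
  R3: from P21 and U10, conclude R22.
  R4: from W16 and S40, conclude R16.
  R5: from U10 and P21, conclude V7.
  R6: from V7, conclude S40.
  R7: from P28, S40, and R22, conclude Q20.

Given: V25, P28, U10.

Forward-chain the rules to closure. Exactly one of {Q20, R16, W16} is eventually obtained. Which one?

Q20

U10 holds, so P21 follows (R2).
P21 and U10 hold, so R22 follows (R3).
From U10 and P21, R5 gives V7.
V7 holds, so S40 follows (R6).
From P28, S40, and R22, R7 gives Q20.
W16 would need R16 (R1), but R16 is never established. R16 would need W16 and S40 (R4), but W16 is never established.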